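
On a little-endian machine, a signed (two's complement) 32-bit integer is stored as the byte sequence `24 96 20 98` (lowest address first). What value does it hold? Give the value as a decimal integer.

Little-endian stores the least-significant byte at the lowest address.
Reassemble most-significant byte first: 98 20 96 24 → 0x98209624.
Top bit is set, so as a signed 32-bit value this is 0x98209624 − 2^32 = -1742694876.

-1742694876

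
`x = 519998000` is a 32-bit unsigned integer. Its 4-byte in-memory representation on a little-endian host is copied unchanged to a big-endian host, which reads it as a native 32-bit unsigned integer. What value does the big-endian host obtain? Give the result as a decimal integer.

519998000 in 32-bit hexadecimal is 0x1EFE8A30.
Stored little-endian, the bytes at ascending addresses are 30 8A FE 1E.
Read back as big-endian, the last byte is least significant, giving 0x308AFE1E.
0x308AFE1E = 814415390.

814415390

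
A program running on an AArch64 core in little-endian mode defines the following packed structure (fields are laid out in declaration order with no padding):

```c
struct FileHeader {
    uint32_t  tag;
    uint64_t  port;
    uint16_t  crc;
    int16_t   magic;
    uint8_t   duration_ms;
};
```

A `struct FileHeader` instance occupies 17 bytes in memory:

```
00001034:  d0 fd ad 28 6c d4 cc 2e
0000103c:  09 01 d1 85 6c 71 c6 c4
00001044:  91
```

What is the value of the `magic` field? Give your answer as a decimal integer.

`magic` follows `tag` (4 B), `port` (8 B), `crc` (2 B), so it starts at offset 4 + 8 + 2 = 14 and occupies 2 bytes.
Bytes at offsets 14..15: C6 C4.
In little-endian order the low byte comes first in memory.
Reassemble most-significant byte first: C4 C6 → 0xC4C6.
Top bit is set, so as a signed 16-bit value this is 0xC4C6 − 2^16 = -15162.

-15162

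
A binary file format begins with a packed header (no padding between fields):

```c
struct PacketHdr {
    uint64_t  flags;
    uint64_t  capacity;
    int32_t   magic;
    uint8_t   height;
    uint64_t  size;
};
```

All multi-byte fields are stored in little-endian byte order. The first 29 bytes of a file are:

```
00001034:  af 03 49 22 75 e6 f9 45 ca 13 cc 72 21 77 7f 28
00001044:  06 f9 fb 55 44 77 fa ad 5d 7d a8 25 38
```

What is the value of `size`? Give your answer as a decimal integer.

`size` follows `flags` (8 B), `capacity` (8 B), `magic` (4 B), `height` (1 B), so it starts at offset 8 + 8 + 4 + 1 = 21 and occupies 8 bytes.
Bytes at offsets 21..28: 77 FA AD 5D 7D A8 25 38.
In little-endian order the low byte comes first in memory.
Reassemble most-significant byte first: 38 25 A8 7D 5D AD FA 77 → 0x3825A87D5DADFA77.
0x3825A87D5DADFA77 = 4045825096658319991.

4045825096658319991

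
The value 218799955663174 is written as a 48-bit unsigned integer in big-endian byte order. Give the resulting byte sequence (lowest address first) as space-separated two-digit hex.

218799955663174 in hexadecimal, padded to 48 bits, is 0xC6FF55A25946.
Split into bytes (most-significant first): C6 FF 55 A2 59 46.
Big-endian stores the most-significant byte at the lowest address.
So the memory order matches the most-significant-first order: C6 FF 55 A2 59 46.

C6 FF 55 A2 59 46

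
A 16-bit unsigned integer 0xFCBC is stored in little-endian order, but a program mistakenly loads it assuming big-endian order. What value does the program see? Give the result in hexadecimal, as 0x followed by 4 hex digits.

0xBCFC

Stored little-endian, the bytes at ascending addresses are BC FC.
Read back as big-endian, the last byte is least significant, giving 0xBCFC.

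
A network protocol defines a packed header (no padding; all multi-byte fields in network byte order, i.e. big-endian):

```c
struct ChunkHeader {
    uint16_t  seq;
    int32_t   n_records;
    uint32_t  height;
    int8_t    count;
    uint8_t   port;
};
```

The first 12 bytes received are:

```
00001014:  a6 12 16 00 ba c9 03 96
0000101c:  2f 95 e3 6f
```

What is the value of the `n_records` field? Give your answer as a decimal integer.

369146569

`n_records` follows `seq` (2 bytes), so it starts at byte offset 2 and occupies 4 bytes.
Bytes at offsets 2..5: 16 00 BA C9.
Big-endian: lowest address holds the most-significant byte.
The bytes are already most-significant first: 0x1600BAC9.
0x1600BAC9 = 369146569.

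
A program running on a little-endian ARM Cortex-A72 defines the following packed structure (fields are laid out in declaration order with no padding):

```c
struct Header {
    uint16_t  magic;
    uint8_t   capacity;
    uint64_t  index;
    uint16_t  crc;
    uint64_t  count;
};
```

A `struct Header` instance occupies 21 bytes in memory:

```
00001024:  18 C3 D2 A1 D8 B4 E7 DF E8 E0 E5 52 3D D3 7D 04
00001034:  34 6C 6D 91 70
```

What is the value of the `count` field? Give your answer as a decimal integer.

8111384715367579091

`count` follows `magic` (2 B), `capacity` (1 B), `index` (8 B), `crc` (2 B), so it starts at offset 2 + 1 + 8 + 2 = 13 and occupies 8 bytes.
Bytes at offsets 13..20: D3 7D 04 34 6C 6D 91 70.
Little-endian stores the least-significant byte at the lowest address.
Reassemble most-significant byte first: 70 91 6D 6C 34 04 7D D3 → 0x70916D6C34047DD3.
0x70916D6C34047DD3 = 8111384715367579091.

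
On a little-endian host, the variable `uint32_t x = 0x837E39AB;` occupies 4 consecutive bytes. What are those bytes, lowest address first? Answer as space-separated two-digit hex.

Split into bytes (most-significant first): 83 7E 39 AB.
In little-endian order the low byte comes first in memory.
So at ascending addresses the bytes are AB 39 7E 83.

AB 39 7E 83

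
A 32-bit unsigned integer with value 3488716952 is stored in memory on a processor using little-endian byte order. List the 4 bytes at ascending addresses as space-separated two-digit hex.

3488716952 in hexadecimal, padded to 32 bits, is 0xCFF19898.
Split into bytes (most-significant first): CF F1 98 98.
In little-endian order the low byte comes first in memory.
So at ascending addresses the bytes are 98 98 F1 CF.

98 98 F1 CF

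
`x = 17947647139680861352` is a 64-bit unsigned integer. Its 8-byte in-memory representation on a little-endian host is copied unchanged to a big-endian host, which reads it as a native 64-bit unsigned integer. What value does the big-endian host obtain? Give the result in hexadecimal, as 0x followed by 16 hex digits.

17947647139680861352 in 64-bit hexadecimal is 0xF912D9FB9ABBBCA8.
Stored little-endian, the bytes at ascending addresses are A8 BC BB 9A FB D9 12 F9.
Read back as big-endian, the last byte is least significant, giving 0xA8BCBB9AFBD912F9.

0xA8BCBB9AFBD912F9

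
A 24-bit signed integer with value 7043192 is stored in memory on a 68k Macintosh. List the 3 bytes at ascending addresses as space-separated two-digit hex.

7043192 in hexadecimal, padded to 24 bits, is 0x6B7878.
Split into bytes (most-significant first): 6B 78 78.
Big-endian stores the most-significant byte at the lowest address.
So the memory order matches the most-significant-first order: 6B 78 78.

6B 78 78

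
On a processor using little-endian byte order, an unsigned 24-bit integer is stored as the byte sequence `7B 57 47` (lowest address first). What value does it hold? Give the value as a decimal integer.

4675451

Little-endian stores the least-significant byte at the lowest address.
Reassemble most-significant byte first: 47 57 7B → 0x47577B.
0x47577B = 4675451.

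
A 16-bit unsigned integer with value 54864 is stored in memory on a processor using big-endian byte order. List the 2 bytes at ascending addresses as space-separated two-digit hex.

D6 50

54864 in hexadecimal, padded to 16 bits, is 0xD650.
Split into bytes (most-significant first): D6 50.
Big-endian: lowest address holds the most-significant byte.
So the memory order matches the most-significant-first order: D6 50.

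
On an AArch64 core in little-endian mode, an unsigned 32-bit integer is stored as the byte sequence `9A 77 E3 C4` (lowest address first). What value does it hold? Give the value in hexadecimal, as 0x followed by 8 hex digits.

Little-endian: lowest address holds the least-significant byte.
Reassemble most-significant byte first: C4 E3 77 9A → 0xC4E3779A.

0xC4E3779A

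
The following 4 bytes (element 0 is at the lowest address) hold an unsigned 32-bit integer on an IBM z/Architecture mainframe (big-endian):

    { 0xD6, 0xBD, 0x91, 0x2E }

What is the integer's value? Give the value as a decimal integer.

3602747694

Big-endian: lowest address holds the most-significant byte.
The bytes are already most-significant first: 0xD6BD912E.
0xD6BD912E = 3602747694.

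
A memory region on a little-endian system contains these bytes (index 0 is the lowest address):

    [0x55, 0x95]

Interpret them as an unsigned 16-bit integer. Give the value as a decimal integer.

38229

Little-endian stores the least-significant byte at the lowest address.
Reassemble most-significant byte first: 95 55 → 0x9555.
0x9555 = 38229.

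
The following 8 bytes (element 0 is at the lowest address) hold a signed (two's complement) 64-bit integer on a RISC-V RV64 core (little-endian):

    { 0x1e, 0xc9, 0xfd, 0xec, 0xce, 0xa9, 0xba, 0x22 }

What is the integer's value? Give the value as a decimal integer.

In little-endian order the low byte comes first in memory.
Reassemble most-significant byte first: 22 BA A9 CE EC FD C9 1E → 0x22BAA9CEECFDC91E.
0x22BAA9CEECFDC91E = 2502499249162144030.

2502499249162144030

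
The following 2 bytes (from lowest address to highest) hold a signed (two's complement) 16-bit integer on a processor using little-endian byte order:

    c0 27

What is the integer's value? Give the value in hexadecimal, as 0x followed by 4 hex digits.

0x27C0

Little-endian stores the least-significant byte at the lowest address.
Reassemble most-significant byte first: 27 C0 → 0x27C0.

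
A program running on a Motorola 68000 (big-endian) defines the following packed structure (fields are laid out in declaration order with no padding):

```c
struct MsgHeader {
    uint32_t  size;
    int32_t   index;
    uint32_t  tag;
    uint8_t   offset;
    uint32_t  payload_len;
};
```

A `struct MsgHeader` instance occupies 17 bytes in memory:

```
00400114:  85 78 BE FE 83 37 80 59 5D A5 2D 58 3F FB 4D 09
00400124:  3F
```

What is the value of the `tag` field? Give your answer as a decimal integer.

1571106136

`tag` follows `size` (4 B), `index` (4 B), so it starts at offset 4 + 4 = 8 and occupies 4 bytes.
Bytes at offsets 8..11: 5D A5 2D 58.
Big-endian stores the most-significant byte at the lowest address.
The bytes are already most-significant first: 0x5DA52D58.
0x5DA52D58 = 1571106136.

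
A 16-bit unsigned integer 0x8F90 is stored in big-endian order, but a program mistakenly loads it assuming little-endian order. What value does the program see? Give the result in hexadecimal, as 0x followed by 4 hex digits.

Stored big-endian, the bytes at ascending addresses are 8F 90.
Read back as little-endian, the first byte is least significant, giving 0x908F.

0x908F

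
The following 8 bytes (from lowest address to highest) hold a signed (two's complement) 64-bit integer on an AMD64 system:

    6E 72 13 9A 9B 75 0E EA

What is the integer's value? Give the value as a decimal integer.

-1581197107995118994

Little-endian stores the least-significant byte at the lowest address.
Reassemble most-significant byte first: EA 0E 75 9B 9A 13 72 6E → 0xEA0E759B9A13726E.
Top bit is set, so as a signed 64-bit value this is 0xEA0E759B9A13726E − 2^64 = -1581197107995118994.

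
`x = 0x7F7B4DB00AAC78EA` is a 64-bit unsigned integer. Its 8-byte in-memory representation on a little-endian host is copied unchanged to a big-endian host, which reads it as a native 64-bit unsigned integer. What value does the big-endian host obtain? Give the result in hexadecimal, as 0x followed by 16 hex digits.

0xEA78AC0AB04D7B7F

Stored little-endian, the bytes at ascending addresses are EA 78 AC 0A B0 4D 7B 7F.
Read back as big-endian, the last byte is least significant, giving 0xEA78AC0AB04D7B7F.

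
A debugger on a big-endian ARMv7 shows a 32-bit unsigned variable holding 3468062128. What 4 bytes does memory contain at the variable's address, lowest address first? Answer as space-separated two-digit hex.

CE B6 6D B0

3468062128 in hexadecimal, padded to 32 bits, is 0xCEB66DB0.
Split into bytes (most-significant first): CE B6 6D B0.
In big-endian order the high byte comes first in memory.
So the memory order matches the most-significant-first order: CE B6 6D B0.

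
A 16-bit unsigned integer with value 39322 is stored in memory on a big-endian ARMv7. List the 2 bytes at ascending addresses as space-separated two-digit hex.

39322 in hexadecimal, padded to 16 bits, is 0x999A.
Split into bytes (most-significant first): 99 9A.
Big-endian stores the most-significant byte at the lowest address.
So the memory order matches the most-significant-first order: 99 9A.

99 9A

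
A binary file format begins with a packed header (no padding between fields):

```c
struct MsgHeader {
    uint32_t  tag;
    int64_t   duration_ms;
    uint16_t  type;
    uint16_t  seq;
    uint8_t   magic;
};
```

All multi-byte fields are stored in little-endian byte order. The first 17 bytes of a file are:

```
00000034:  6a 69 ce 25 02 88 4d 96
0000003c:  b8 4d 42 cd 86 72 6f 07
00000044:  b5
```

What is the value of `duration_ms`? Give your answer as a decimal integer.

-3656274492280436734

`duration_ms` follows `tag` (4 bytes), so it starts at byte offset 4 and occupies 8 bytes.
Bytes at offsets 4..11: 02 88 4D 96 B8 4D 42 CD.
In little-endian order the low byte comes first in memory.
Reassemble most-significant byte first: CD 42 4D B8 96 4D 88 02 → 0xCD424DB8964D8802.
Top bit is set, so as a signed 64-bit value this is 0xCD424DB8964D8802 − 2^64 = -3656274492280436734.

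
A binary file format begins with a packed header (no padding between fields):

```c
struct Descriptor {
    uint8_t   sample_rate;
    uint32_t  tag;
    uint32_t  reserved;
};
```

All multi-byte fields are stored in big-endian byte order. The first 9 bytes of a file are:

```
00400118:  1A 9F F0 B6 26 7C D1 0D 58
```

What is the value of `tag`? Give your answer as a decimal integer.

2683352614

`tag` follows `sample_rate` (1 byte), so it starts at byte offset 1 and occupies 4 bytes.
Bytes at offsets 1..4: 9F F0 B6 26.
In big-endian order the high byte comes first in memory.
The bytes are already most-significant first: 0x9FF0B626.
0x9FF0B626 = 2683352614.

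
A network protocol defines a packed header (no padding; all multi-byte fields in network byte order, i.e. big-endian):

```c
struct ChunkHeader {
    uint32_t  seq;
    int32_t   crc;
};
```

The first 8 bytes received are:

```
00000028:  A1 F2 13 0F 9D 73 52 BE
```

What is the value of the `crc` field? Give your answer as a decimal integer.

-1653386562

`crc` follows `seq` (4 bytes), so it starts at byte offset 4 and occupies 4 bytes.
Bytes at offsets 4..7: 9D 73 52 BE.
Big-endian: lowest address holds the most-significant byte.
The bytes are already most-significant first: 0x9D7352BE.
Top bit is set, so as a signed 32-bit value this is 0x9D7352BE − 2^32 = -1653386562.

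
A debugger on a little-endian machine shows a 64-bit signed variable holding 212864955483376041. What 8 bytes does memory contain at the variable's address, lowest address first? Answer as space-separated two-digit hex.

A9 49 B7 98 8C 3F F4 02

212864955483376041 in hexadecimal, padded to 64 bits, is 0x02F43F8C98B749A9.
Split into bytes (most-significant first): 02 F4 3F 8C 98 B7 49 A9.
In little-endian order the low byte comes first in memory.
So at ascending addresses the bytes are A9 49 B7 98 8C 3F F4 02.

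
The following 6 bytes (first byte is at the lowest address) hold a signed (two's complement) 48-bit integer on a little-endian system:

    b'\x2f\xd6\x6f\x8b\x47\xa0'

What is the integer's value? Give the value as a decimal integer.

In little-endian order the low byte comes first in memory.
Reassemble most-significant byte first: A0 47 8B 6F D6 2F → 0xA0478B6FD62F.
Top bit is set, so as a signed 48-bit value this is 0xA0478B6FD62F − 2^48 = -105245834226129.

-105245834226129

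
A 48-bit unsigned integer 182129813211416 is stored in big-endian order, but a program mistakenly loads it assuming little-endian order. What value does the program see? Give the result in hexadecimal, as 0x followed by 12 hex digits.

0x18C9D166A5A5

182129813211416 in 48-bit hexadecimal is 0xA5A566D1C918.
Stored big-endian, the bytes at ascending addresses are A5 A5 66 D1 C9 18.
Read back as little-endian, the first byte is least significant, giving 0x18C9D166A5A5.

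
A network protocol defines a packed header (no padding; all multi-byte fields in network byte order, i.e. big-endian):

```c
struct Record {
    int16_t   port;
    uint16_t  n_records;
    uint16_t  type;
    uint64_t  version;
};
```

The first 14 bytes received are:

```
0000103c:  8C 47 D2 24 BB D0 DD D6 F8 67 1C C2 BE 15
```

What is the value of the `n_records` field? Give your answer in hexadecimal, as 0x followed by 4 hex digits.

`n_records` follows `port` (2 bytes), so it starts at byte offset 2 and occupies 2 bytes.
Bytes at offsets 2..3: D2 24.
Big-endian stores the most-significant byte at the lowest address.
The bytes are already most-significant first: 0xD224.

0xD224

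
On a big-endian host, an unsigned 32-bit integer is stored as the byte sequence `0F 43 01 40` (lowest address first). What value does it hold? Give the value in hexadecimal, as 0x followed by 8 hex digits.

0x0F430140

Big-endian stores the most-significant byte at the lowest address.
The bytes are already most-significant first: 0x0F430140.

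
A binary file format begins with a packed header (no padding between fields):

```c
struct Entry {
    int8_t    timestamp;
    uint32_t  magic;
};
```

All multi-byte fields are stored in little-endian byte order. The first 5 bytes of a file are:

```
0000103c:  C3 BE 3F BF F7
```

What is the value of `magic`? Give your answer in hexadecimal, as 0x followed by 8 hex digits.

0xF7BF3FBE

`magic` follows `timestamp` (1 byte), so it starts at byte offset 1 and occupies 4 bytes.
Bytes at offsets 1..4: BE 3F BF F7.
In little-endian order the low byte comes first in memory.
Reassemble most-significant byte first: F7 BF 3F BE → 0xF7BF3FBE.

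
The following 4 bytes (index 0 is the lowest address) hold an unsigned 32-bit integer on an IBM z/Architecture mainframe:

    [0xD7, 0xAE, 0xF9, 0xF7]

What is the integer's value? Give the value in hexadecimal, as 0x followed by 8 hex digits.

0xD7AEF9F7

In big-endian order the high byte comes first in memory.
The bytes are already most-significant first: 0xD7AEF9F7.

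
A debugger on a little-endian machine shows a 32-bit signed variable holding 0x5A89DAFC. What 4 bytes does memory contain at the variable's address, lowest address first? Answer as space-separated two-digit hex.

FC DA 89 5A

Split into bytes (most-significant first): 5A 89 DA FC.
Little-endian stores the least-significant byte at the lowest address.
So at ascending addresses the bytes are FC DA 89 5A.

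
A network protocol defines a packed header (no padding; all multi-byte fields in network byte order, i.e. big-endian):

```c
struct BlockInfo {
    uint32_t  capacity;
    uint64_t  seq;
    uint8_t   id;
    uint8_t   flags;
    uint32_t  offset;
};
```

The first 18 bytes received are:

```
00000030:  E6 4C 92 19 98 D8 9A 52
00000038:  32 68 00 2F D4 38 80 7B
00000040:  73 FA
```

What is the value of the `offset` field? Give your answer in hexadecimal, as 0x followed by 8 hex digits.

`offset` follows `capacity` (4 B), `seq` (8 B), `id` (1 B), `flags` (1 B), so it starts at offset 4 + 8 + 1 + 1 = 14 and occupies 4 bytes.
Bytes at offsets 14..17: 80 7B 73 FA.
In big-endian order the high byte comes first in memory.
The bytes are already most-significant first: 0x807B73FA.

0x807B73FA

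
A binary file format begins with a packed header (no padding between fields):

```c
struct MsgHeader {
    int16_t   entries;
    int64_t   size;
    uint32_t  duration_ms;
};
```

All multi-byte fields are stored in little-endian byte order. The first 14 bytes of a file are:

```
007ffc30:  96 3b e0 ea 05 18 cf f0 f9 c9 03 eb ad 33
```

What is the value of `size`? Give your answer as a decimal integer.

-3892815630633145632

`size` follows `entries` (2 bytes), so it starts at byte offset 2 and occupies 8 bytes.
Bytes at offsets 2..9: E0 EA 05 18 CF F0 F9 C9.
In little-endian order the low byte comes first in memory.
Reassemble most-significant byte first: C9 F9 F0 CF 18 05 EA E0 → 0xC9F9F0CF1805EAE0.
Top bit is set, so as a signed 64-bit value this is 0xC9F9F0CF1805EAE0 − 2^64 = -3892815630633145632.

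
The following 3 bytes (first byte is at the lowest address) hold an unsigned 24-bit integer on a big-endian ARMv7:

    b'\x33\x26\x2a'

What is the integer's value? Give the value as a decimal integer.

3352106

In big-endian order the high byte comes first in memory.
The bytes are already most-significant first: 0x33262A.
0x33262A = 3352106.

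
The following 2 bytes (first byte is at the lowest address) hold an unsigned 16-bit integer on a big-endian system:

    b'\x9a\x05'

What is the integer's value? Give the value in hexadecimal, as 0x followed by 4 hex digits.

Big-endian stores the most-significant byte at the lowest address.
The bytes are already most-significant first: 0x9A05.

0x9A05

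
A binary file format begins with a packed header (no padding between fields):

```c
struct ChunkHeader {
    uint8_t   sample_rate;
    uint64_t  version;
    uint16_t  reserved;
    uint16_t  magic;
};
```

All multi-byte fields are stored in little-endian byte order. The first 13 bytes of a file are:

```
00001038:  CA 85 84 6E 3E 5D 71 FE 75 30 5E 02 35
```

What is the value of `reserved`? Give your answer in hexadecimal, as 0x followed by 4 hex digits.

0x5E30

`reserved` follows `sample_rate` (1 B), `version` (8 B), so it starts at offset 1 + 8 = 9 and occupies 2 bytes.
Bytes at offsets 9..10: 30 5E.
Little-endian stores the least-significant byte at the lowest address.
Reassemble most-significant byte first: 5E 30 → 0x5E30.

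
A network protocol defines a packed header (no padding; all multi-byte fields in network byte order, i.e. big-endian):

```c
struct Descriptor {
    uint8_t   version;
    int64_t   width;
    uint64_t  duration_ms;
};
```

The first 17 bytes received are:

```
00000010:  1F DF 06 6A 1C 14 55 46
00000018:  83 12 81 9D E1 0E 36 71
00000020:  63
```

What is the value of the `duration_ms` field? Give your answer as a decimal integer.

`duration_ms` follows `version` (1 B), `width` (8 B), so it starts at offset 1 + 8 = 9 and occupies 8 bytes.
Bytes at offsets 9..16: 12 81 9D E1 0E 36 71 63.
Big-endian: lowest address holds the most-significant byte.
The bytes are already most-significant first: 0x12819DE10E367163.
0x12819DE10E367163 = 1333520554610028899.

1333520554610028899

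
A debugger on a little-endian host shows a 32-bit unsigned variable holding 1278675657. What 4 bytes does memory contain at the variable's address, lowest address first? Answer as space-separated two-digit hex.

C9 0A 37 4C

1278675657 in hexadecimal, padded to 32 bits, is 0x4C370AC9.
Split into bytes (most-significant first): 4C 37 0A C9.
Little-endian: lowest address holds the least-significant byte.
So at ascending addresses the bytes are C9 0A 37 4C.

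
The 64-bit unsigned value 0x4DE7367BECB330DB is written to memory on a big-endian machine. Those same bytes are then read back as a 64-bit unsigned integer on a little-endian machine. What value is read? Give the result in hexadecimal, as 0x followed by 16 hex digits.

0xDB30B3EC7B36E74D

Stored big-endian, the bytes at ascending addresses are 4D E7 36 7B EC B3 30 DB.
Read back as little-endian, the first byte is least significant, giving 0xDB30B3EC7B36E74D.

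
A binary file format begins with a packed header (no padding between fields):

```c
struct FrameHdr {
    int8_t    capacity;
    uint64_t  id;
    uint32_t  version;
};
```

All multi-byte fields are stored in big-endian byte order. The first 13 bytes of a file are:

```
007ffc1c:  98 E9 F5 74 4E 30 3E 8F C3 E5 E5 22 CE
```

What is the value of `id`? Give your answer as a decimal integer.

`id` follows `capacity` (1 byte), so it starts at byte offset 1 and occupies 8 bytes.
Bytes at offsets 1..8: E9 F5 74 4E 30 3E 8F C3.
Big-endian stores the most-significant byte at the lowest address.
The bytes are already most-significant first: 0xE9F5744E303E8FC3.
0xE9F5744E303E8FC3 = 16858508659296997315.

16858508659296997315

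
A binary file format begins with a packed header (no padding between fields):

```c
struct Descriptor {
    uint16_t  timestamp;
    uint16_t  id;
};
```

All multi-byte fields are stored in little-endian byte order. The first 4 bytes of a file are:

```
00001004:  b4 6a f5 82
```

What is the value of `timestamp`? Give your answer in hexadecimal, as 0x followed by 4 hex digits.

0x6AB4

`timestamp` is the first field, at byte offset 0, occupying 2 bytes.
Bytes at offsets 0..1: B4 6A.
Little-endian stores the least-significant byte at the lowest address.
Reassemble most-significant byte first: 6A B4 → 0x6AB4.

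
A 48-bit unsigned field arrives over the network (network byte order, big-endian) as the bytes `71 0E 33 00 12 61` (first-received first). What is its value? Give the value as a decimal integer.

124305799123553

Big-endian: lowest address holds the most-significant byte.
The bytes are already most-significant first: 0x710E33001261.
0x710E33001261 = 124305799123553.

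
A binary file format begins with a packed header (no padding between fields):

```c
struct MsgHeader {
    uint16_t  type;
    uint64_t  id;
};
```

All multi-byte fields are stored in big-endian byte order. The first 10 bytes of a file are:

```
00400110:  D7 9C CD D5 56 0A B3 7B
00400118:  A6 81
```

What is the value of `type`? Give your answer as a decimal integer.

`type` is the first field, at byte offset 0, occupying 2 bytes.
Bytes at offsets 0..1: D7 9C.
In big-endian order the high byte comes first in memory.
The bytes are already most-significant first: 0xD79C.
0xD79C = 55196.

55196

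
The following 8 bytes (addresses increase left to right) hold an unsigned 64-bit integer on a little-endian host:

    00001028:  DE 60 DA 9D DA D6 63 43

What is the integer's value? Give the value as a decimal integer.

4855961057675075806

In little-endian order the low byte comes first in memory.
Reassemble most-significant byte first: 43 63 D6 DA 9D DA 60 DE → 0x4363D6DA9DDA60DE.
0x4363D6DA9DDA60DE = 4855961057675075806.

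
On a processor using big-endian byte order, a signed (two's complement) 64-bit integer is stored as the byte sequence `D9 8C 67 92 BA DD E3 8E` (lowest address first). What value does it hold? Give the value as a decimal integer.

In big-endian order the high byte comes first in memory.
The bytes are already most-significant first: 0xD98C6792BADDE38E.
Top bit is set, so as a signed 64-bit value this is 0xD98C6792BADDE38E − 2^64 = -2770725790841707634.

-2770725790841707634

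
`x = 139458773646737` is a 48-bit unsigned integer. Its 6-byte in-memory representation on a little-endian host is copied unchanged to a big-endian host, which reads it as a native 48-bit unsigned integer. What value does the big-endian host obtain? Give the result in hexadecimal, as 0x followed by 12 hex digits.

0x91FDA946D67E

139458773646737 in 48-bit hexadecimal is 0x7ED646A9FD91.
Stored little-endian, the bytes at ascending addresses are 91 FD A9 46 D6 7E.
Read back as big-endian, the last byte is least significant, giving 0x91FDA946D67E.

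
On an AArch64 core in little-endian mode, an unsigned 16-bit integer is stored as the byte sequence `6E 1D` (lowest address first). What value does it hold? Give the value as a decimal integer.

Little-endian: lowest address holds the least-significant byte.
Reassemble most-significant byte first: 1D 6E → 0x1D6E.
0x1D6E = 7534.

7534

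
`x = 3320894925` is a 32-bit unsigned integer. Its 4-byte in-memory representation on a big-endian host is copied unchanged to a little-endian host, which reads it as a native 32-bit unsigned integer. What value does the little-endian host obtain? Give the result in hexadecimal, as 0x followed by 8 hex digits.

3320894925 in 32-bit hexadecimal is 0xC5F0D5CD.
Stored big-endian, the bytes at ascending addresses are C5 F0 D5 CD.
Read back as little-endian, the first byte is least significant, giving 0xCDD5F0C5.

0xCDD5F0C5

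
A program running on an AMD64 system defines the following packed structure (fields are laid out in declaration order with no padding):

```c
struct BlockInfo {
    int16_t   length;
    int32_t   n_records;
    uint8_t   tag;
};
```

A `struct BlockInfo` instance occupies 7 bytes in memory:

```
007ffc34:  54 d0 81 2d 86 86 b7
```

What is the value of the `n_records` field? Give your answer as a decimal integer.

-2038026879

`n_records` follows `length` (2 bytes), so it starts at byte offset 2 and occupies 4 bytes.
Bytes at offsets 2..5: 81 2D 86 86.
Little-endian stores the least-significant byte at the lowest address.
Reassemble most-significant byte first: 86 86 2D 81 → 0x86862D81.
Top bit is set, so as a signed 32-bit value this is 0x86862D81 − 2^32 = -2038026879.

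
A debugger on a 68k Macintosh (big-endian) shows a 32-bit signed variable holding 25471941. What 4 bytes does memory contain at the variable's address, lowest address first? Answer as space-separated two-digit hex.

01 84 AB C5

25471941 in hexadecimal, padded to 32 bits, is 0x0184ABC5.
Split into bytes (most-significant first): 01 84 AB C5.
Big-endian: lowest address holds the most-significant byte.
So the memory order matches the most-significant-first order: 01 84 AB C5.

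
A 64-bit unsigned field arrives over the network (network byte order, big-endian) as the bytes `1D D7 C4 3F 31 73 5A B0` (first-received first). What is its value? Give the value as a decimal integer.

Big-endian: lowest address holds the most-significant byte.
The bytes are already most-significant first: 0x1DD7C43F31735AB0.
0x1DD7C43F31735AB0 = 2150403122784328368.

2150403122784328368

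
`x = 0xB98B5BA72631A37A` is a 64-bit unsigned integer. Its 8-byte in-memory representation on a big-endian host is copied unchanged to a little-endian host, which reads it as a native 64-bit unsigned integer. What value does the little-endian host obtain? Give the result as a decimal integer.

Stored big-endian, the bytes at ascending addresses are B9 8B 5B A7 26 31 A3 7A.
Read back as little-endian, the first byte is least significant, giving 0x7AA33126A75B8BB9.
0x7AA33126A75B8BB9 = 8836960935917358009.

8836960935917358009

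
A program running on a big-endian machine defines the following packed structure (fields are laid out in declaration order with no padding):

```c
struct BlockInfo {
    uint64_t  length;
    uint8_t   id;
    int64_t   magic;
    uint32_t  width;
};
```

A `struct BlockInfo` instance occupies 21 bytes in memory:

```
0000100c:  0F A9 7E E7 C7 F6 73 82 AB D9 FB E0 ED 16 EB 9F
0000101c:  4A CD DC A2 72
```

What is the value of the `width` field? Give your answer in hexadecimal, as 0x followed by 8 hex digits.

`width` follows `length` (8 B), `id` (1 B), `magic` (8 B), so it starts at offset 8 + 1 + 8 = 17 and occupies 4 bytes.
Bytes at offsets 17..20: CD DC A2 72.
Big-endian: lowest address holds the most-significant byte.
The bytes are already most-significant first: 0xCDDCA272.

0xCDDCA272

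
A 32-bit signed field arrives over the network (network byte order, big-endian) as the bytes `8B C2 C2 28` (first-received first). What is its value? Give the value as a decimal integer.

-1950170584

Big-endian: lowest address holds the most-significant byte.
The bytes are already most-significant first: 0x8BC2C228.
Top bit is set, so as a signed 32-bit value this is 0x8BC2C228 − 2^32 = -1950170584.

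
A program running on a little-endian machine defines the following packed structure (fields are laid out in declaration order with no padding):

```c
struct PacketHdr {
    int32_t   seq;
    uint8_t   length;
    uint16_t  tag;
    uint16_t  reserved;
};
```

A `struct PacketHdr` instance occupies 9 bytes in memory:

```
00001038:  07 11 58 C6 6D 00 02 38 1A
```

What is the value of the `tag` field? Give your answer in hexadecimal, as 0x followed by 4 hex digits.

`tag` follows `seq` (4 B), `length` (1 B), so it starts at offset 4 + 1 = 5 and occupies 2 bytes.
Bytes at offsets 5..6: 00 02.
Little-endian stores the least-significant byte at the lowest address.
Reassemble most-significant byte first: 02 00 → 0x0200.

0x0200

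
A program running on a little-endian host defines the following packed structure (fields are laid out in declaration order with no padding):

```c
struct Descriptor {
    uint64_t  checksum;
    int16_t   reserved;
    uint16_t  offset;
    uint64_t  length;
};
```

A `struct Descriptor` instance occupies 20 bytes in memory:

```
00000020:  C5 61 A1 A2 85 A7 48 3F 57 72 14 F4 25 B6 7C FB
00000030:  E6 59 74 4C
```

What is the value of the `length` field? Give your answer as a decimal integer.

5509127092777563685

`length` follows `checksum` (8 B), `reserved` (2 B), `offset` (2 B), so it starts at offset 8 + 2 + 2 = 12 and occupies 8 bytes.
Bytes at offsets 12..19: 25 B6 7C FB E6 59 74 4C.
Little-endian stores the least-significant byte at the lowest address.
Reassemble most-significant byte first: 4C 74 59 E6 FB 7C B6 25 → 0x4C7459E6FB7CB625.
0x4C7459E6FB7CB625 = 5509127092777563685.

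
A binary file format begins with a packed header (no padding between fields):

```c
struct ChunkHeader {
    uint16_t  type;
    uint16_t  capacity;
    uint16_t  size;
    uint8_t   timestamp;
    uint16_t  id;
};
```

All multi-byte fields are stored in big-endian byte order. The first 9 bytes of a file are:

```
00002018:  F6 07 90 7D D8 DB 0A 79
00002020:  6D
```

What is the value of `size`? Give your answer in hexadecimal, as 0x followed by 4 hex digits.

`size` follows `type` (2 B), `capacity` (2 B), so it starts at offset 2 + 2 = 4 and occupies 2 bytes.
Bytes at offsets 4..5: D8 DB.
Big-endian: lowest address holds the most-significant byte.
The bytes are already most-significant first: 0xD8DB.

0xD8DB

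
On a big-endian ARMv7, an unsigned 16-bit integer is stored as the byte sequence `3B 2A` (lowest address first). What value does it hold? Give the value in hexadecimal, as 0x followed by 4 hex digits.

In big-endian order the high byte comes first in memory.
The bytes are already most-significant first: 0x3B2A.

0x3B2A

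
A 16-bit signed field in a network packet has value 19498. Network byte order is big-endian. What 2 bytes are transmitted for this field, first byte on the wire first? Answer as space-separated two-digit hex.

4C 2A

19498 in hexadecimal, padded to 16 bits, is 0x4C2A.
Split into bytes (most-significant first): 4C 2A.
Big-endian stores the most-significant byte at the lowest address.
So the memory order matches the most-significant-first order: 4C 2A.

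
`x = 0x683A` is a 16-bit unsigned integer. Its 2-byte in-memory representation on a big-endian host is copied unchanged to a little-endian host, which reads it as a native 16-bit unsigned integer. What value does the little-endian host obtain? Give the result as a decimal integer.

14952

Stored big-endian, the bytes at ascending addresses are 68 3A.
Read back as little-endian, the first byte is least significant, giving 0x3A68.
0x3A68 = 14952.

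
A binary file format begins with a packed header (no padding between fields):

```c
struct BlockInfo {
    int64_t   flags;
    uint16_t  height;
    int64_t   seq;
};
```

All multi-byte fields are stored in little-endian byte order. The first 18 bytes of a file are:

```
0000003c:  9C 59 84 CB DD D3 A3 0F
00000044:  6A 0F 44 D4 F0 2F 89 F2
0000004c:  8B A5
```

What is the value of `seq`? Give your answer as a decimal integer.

-6517849364659907516

`seq` follows `flags` (8 B), `height` (2 B), so it starts at offset 8 + 2 = 10 and occupies 8 bytes.
Bytes at offsets 10..17: 44 D4 F0 2F 89 F2 8B A5.
Little-endian: lowest address holds the least-significant byte.
Reassemble most-significant byte first: A5 8B F2 89 2F F0 D4 44 → 0xA58BF2892FF0D444.
Top bit is set, so as a signed 64-bit value this is 0xA58BF2892FF0D444 − 2^64 = -6517849364659907516.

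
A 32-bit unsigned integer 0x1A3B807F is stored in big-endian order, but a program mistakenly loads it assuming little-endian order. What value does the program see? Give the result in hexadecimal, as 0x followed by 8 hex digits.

Stored big-endian, the bytes at ascending addresses are 1A 3B 80 7F.
Read back as little-endian, the first byte is least significant, giving 0x7F803B1A.

0x7F803B1A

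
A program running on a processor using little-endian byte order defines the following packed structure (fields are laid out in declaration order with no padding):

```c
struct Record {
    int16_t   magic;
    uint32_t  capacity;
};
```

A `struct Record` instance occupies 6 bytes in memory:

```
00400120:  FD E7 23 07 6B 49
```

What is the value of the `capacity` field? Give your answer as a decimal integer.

1231750947

`capacity` follows `magic` (2 bytes), so it starts at byte offset 2 and occupies 4 bytes.
Bytes at offsets 2..5: 23 07 6B 49.
Little-endian: lowest address holds the least-significant byte.
Reassemble most-significant byte first: 49 6B 07 23 → 0x496B0723.
0x496B0723 = 1231750947.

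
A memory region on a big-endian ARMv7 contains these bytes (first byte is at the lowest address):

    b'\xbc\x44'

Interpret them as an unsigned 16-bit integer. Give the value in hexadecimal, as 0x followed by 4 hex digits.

0xBC44

In big-endian order the high byte comes first in memory.
The bytes are already most-significant first: 0xBC44.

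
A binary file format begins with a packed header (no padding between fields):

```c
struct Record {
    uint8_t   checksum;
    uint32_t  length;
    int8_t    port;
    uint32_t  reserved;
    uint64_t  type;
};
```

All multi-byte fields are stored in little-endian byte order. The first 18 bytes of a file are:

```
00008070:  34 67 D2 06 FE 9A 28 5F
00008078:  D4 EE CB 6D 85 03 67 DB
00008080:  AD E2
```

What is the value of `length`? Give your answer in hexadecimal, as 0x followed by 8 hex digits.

0xFE06D267

`length` follows `checksum` (1 byte), so it starts at byte offset 1 and occupies 4 bytes.
Bytes at offsets 1..4: 67 D2 06 FE.
In little-endian order the low byte comes first in memory.
Reassemble most-significant byte first: FE 06 D2 67 → 0xFE06D267.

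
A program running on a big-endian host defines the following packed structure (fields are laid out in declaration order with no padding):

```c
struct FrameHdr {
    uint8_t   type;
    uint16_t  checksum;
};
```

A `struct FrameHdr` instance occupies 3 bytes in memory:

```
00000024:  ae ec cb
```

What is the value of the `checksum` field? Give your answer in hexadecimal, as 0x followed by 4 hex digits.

0xECCB

`checksum` follows `type` (1 byte), so it starts at byte offset 1 and occupies 2 bytes.
Bytes at offsets 1..2: EC CB.
Big-endian: lowest address holds the most-significant byte.
The bytes are already most-significant first: 0xECCB.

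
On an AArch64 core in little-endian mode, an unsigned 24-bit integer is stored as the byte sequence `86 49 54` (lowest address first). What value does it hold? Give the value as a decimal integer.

5523846

In little-endian order the low byte comes first in memory.
Reassemble most-significant byte first: 54 49 86 → 0x544986.
0x544986 = 5523846.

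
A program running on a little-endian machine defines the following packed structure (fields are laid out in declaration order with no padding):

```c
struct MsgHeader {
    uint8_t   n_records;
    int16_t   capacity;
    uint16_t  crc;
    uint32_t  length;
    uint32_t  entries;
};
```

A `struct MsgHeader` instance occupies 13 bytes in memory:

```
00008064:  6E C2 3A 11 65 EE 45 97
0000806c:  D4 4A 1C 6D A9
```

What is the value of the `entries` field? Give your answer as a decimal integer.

2842500170

`entries` follows `n_records` (1 B), `capacity` (2 B), `crc` (2 B), `length` (4 B), so it starts at offset 1 + 2 + 2 + 4 = 9 and occupies 4 bytes.
Bytes at offsets 9..12: 4A 1C 6D A9.
In little-endian order the low byte comes first in memory.
Reassemble most-significant byte first: A9 6D 1C 4A → 0xA96D1C4A.
0xA96D1C4A = 2842500170.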